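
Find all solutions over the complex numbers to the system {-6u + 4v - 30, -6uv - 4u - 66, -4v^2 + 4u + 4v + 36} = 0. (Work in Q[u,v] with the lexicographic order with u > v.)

Compute a lex Gröbner basis by Buchberger's algorithm.
f_1 = -6u + 4v - 30, LT = u.
f_2 = -6uv - 4u - 66, LT = uv.
f_3 = 4u - 4v^2 + 4v + 36, LT = u.

S(f_1,f_2): lcm = uv. S = -2/3u - 2/3v^2 + 5v - 11.
  leading term u: subtract (1/9)·f_1 from -2/3u - 2/3v^2 + 5v - 11 → -2/3v^2 + 41/9v - 23/3
  leading term v^2: no divisor's leading term divides it; move -2/3v^2 to the remainder.
  leading term v: no divisor's leading term divides it; move 41/9v to the remainder.
  leading term 1: no divisor's leading term divides it; move -23/3 to the remainder.
  remainder -2/3v^2 + 41/9v - 23/3 ≠ 0; add h_4 = -2/3v^2 + 41/9v - 23/3 to the basis.

S(f_1,f_3): lcm = u. S = v^2 - 5/3v - 4.
  leading term v^2: subtract (-3/2)·h_4 from v^2 - 5/3v - 4 → 31/6v - 31/2
  leading term v: no divisor's leading term divides it; move 31/6v to the remainder.
  leading term 1: no divisor's leading term divides it; move -31/2 to the remainder.
  remainder 31/6v - 31/2 ≠ 0; add h_5 = 31/6v - 31/2 to the basis.

The other S-polynomials (S(f_2,f_3), S(f_1,h_4), S(f_2,h_4), S(f_3,h_4), S(f_1,h_5), S(f_2,h_5), S(f_3,h_5), S(h_4,h_5)) all reduce to 0 modulo the current basis, so we have a Gröbner basis.
Inter-reduce: drop elements whose leading term is divisible by another's, tail-reduce, and make monic.
Reduced Gröbner basis: {u + 3, v - 3}.

A lex Gröbner basis eliminates variables successively. Here v - 3 depends only on v, with roots {3}; lifting each root through the earlier basis elements recovers the full solutions.
  v = 3: the earlier basis element becomes u + 3 = 0, giving u = -3 — point (-3, 3).
A lex Gröbner basis triangularizes the system, enabling back-substitution.

{(-3, 3)}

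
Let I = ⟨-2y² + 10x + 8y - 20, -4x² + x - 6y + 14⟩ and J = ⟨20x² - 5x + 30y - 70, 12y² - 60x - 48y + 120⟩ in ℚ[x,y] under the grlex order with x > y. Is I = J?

Yes, the ideals are equal.

Two ideals are equal iff their reduced Gröbner bases coincide (the reduced basis is unique for a fixed ordering).
Buchberger on the first generating set:
f_1 = -2y² + 10x + 8y - 20, LT = y².
f_2 = -4x² + x - 6y + 14, LT = x².

The S-polynomials (S(f_1,f_2)) all reduce to 0 modulo the current basis, so we have a Gröbner basis.
Inter-reduce: drop elements whose leading term is divisible by another's, tail-reduce, and make monic.
Reduced Gröbner basis: {x² - ¼x + 3/2y - 7/2, y² - 5x - 4y + 10}.

Buchberger on the second generating set:
h_1 = 20x² - 5x + 30y - 70, LT = x².
h_2 = 12y² - 60x - 48y + 120, LT = y².

The S-polynomials (S(h_1,h_2)) all reduce to 0 modulo the current basis, so we have a Gröbner basis.
Inter-reduce: drop elements whose leading term is divisible by another's, tail-reduce, and make monic.
Reduced Gröbner basis: {x² - ¼x + 3/2y - 7/2, y² - 5x - 4y + 10}.

These coincide, so the ideals are equal.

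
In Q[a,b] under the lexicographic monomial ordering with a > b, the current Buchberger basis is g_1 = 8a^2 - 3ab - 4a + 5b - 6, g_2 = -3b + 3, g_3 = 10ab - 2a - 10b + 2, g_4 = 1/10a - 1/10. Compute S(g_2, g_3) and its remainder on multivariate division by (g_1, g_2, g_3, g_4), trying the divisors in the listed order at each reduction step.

S(g_2, g_3) = -4/5a + b - 1/5; remainder on division = 0.

lcm(LM(g_2), LM(g_3)) = ab.
S = (lcm/LT(g_2))·g_2 − (lcm/LT(g_3))·g_3 = -4/5a + b - 1/5.
Reduce S modulo (g_1, g_2, g_3, g_4) in that order:
  leading term a: subtract (-8)·g_4 from -4/5a + b - 1/5 → b - 1
  leading term b: subtract (-1/3)·g_2 from b - 1 → 0
The remainder is 0, so this S-polynomial contributes no new basis element.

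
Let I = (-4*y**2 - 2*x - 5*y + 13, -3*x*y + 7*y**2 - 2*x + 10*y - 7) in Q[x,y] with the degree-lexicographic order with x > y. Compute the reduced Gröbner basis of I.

Buchberger's algorithm terminates because the ascending chain of leading-term ideals stabilizes.

f_1 = -4*y**2 - 2*x - 5*y + 13, LT = y**2.
f_2 = -3*x*y + 7*y**2 - 2*x + 10*y - 7, LT = x*y.

S(f_1,f_2): lcm = x*y**2. S = 7/3*y**3 + 1/2*x**2 + 7/12*x*y + 10/3*y**2 - 13/4*x - 7/3*y.
  reduce S modulo (f_1, f_2):
  remainder 1/2*x**2 - 43/18*x + 323/72*y - 41/24 ≠ 0; add g_3 = 1/2*x**2 - 43/18*x + 323/72*y - 41/24 to the basis.

The other S-polynomials (S(f_1,g_3), S(f_2,g_3)) all reduce to 0 modulo the current basis, so we have a Gröbner basis.

G = {x**2 - 43/9*x + 323/36*y - 41/12, x*y + 11/6*x - 5/12*y - 21/4, y**2 + 1/2*x + 5/4*y - 13/4}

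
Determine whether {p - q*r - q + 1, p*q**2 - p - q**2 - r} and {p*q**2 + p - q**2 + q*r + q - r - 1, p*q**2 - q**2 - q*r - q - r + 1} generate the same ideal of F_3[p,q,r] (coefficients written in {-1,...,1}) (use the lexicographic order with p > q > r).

Yes, the ideals are equal.

For a fixed monomial order, each ideal has a unique reduced Gröbner basis; comparing bases decides equality.
Buchberger on the first generating set:
f_1 = p - q*r - q + 1, LT = p.
f_2 = p*q**2 - p - q**2 - r, LT = p*q**2.

S(f_1,f_2): lcm = p*q**2. S = p - q**3*r - q**3 - q**2 + r.
  leading term p: subtract (1)·f_1 from p - q**3*r - q**3 - q**2 + r → -q**3*r - q**3 - q**2 + q*r + q + r - 1
  leading term q**3*r: no divisor's leading term divides it; move -q**3*r to the remainder.
  leading term q**3: no divisor's leading term divides it; move -q**3 to the remainder.
  leading term q**2: no divisor's leading term divides it; move -q**2 to the remainder.
  leading term q*r: no divisor's leading term divides it; move q*r to the remainder.
  leading term q: no divisor's leading term divides it; move q to the remainder.
  leading term r: no divisor's leading term divides it; move r to the remainder.
  leading term 1: no divisor's leading term divides it; move -1 to the remainder.
  remainder -q**3*r - q**3 - q**2 + q*r + q + r - 1 ≠ 0; add g_3 = -q**3*r - q**3 - q**2 + q*r + q + r - 1 to the basis.

S(f_1,g_3): leading monomials are coprime, so the S-polynomial reduces to 0 (Buchberger's first criterion).
S(f_2,g_3): lcm = p*q**3*r. S = -p*q**3 - p*q**2 + p*q + p*r - p - q**3*r - q*r**2.
  leading term p*q**3: subtract (-q**3)·f_1 from -p*q**3 - p*q**2 + p*q + p*r - p - q**3*r - q*r**2 → -p*q**2 + p*q + p*r - p - q**4*r - q**4 - q**3*r + q**3 - q*r**2
  leading term p*q**2: subtract (-q**2)·f_1 from -p*q**2 + p*q + p*r - p - q**4*r - q**4 - q**3*r + q**3 - q*r**2 → p*q + p*r - p - q**4*r - q**4 + q**3*r + q**2 - q*r**2
  leading term p*q: subtract (q)·f_1 from p*q + p*r - p - q**4*r - q**4 + q**3*r + q**2 - q*r**2 → p*r - p - q**4*r - q**4 + q**3*r + q**2*r - q**2 - q*r**2 - q
  leading term p*r: subtract (r)·f_1 from p*r - p - q**4*r - q**4 + q**3*r + q**2*r - q**2 - q*r**2 - q → -p - q**4*r - q**4 + q**3*r + q**2*r - q**2 + q*r - q - r
  leading term p: subtract (-1)·f_1 from -p - q**4*r - q**4 + q**3*r + q**2*r - q**2 + q*r - q - r → -q**4*r - q**4 + q**3*r + q**2*r - q**2 + q - r + 1
  leading term q**4*r: subtract (q)·g_3 from -q**4*r - q**4 + q**3*r + q**2*r - q**2 + q - r + 1 → q**3*r + q**3 + q**2 - q*r - q - r + 1
  leading term q**3*r: subtract (-1)·g_3 from q**3*r + q**3 + q**2 - q*r - q - r + 1 → 0
  remainder 0.

Every S-polynomial of the final basis reduces to 0, so we have a Gröbner basis.
Inter-reduce: drop elements whose leading term is divisible by another's, tail-reduce, and make monic.
Reduced Gröbner basis: {p - q*r - q + 1, q**3*r + q**3 + q**2 - q*r - q - r + 1}.

Buchberger on the second generating set:
h_1 = p*q**2 + p - q**2 + q*r + q - r - 1, LT = p*q**2.
h_2 = p*q**2 - q**2 - q*r - q - r + 1, LT = p*q**2.

S(h_1,h_2): lcm = p*q**2. S = p - q*r - q + 1.
  leading term p: no divisor's leading term divides it; move p to the remainder.
  leading term q*r: no divisor's leading term divides it; move -q*r to the remainder.
  leading term q: no divisor's leading term divides it; move -q to the remainder.
  leading term 1: no divisor's leading term divides it; move 1 to the remainder.
  remainder p - q*r - q + 1 ≠ 0; add k_3 = p - q*r - q + 1 to the basis.

S(h_1,k_3): lcm = p*q**2. S = p + q**3*r + q**3 + q**2 + q*r + q - r - 1.
  leading term p: subtract (1)·k_3 from p + q**3*r + q**3 + q**2 + q*r + q - r - 1 → q**3*r + q**3 + q**2 - q*r - q - r + 1
  leading term q**3*r: no divisor's leading term divides it; move q**3*r to the remainder.
  leading term q**3: no divisor's leading term divides it; move q**3 to the remainder.
  leading term q**2: no divisor's leading term divides it; move q**2 to the remainder.
  leading term q*r: no divisor's leading term divides it; move -q*r to the remainder.
  leading term q: no divisor's leading term divides it; move -q to the remainder.
  leading term r: no divisor's leading term divides it; move -r to the remainder.
  leading term 1: no divisor's leading term divides it; move 1 to the remainder.
  remainder q**3*r + q**3 + q**2 - q*r - q - r + 1 ≠ 0; add k_4 = q**3*r + q**3 + q**2 - q*r - q - r + 1 to the basis.

S(h_2,k_3): lcm = p*q**2. S = q**3*r + q**3 + q**2 - q*r - q - r + 1.
  leading term q**3*r: subtract (1)·k_4 from q**3*r + q**3 + q**2 - q*r - q - r + 1 → 0
  remainder 0.

S(h_1,k_4): lcm = p*q**3*r. S = -p*q**3 - p*q**2 - p*q*r + p*q + p*r - p - q**3*r + q**2*r**2 + q**2*r - q*r**2 - q*r.
  leading term p*q**3: subtract (-q)·h_1 from -p*q**3 - p*q**2 - p*q*r + p*q + p*r - p - q**3*r + q**2*r**2 + q**2*r - q*r**2 - q*r → -p*q**2 - p*q*r - p*q + p*r - p - q**3*r - q**3 + q**2*r**2 - q**2*r + q**2 - q*r**2 + q*r - q
  leading term p*q**2: subtract (-1)·h_1 from -p*q**2 - p*q*r - p*q + p*r - p - q**3*r - q**3 + q**2*r**2 - q**2*r + q**2 - q*r**2 + q*r - q → -p*q*r - p*q + p*r - q**3*r - q**3 + q**2*r**2 - q**2*r - q*r**2 - q*r - r - 1
  leading term p*q*r: subtract (-q*r)·k_3 from -p*q*r - p*q + p*r - q**3*r - q**3 + q**2*r**2 - q**2*r - q*r**2 - q*r - r - 1 → -p*q + p*r - q**3*r - q**3 + q**2*r - q*r**2 - r - 1
  leading term p*q: subtract (-q)·k_3 from -p*q + p*r - q**3*r - q**3 + q**2*r - q*r**2 - r - 1 → p*r - q**3*r - q**3 - q**2 - q*r**2 + q - r - 1
  leading term p*r: subtract (r)·k_3 from p*r - q**3*r - q**3 - q**2 - q*r**2 + q - r - 1 → -q**3*r - q**3 - q**2 + q*r + q + r - 1
  leading term q**3*r: subtract (-1)·k_4 from -q**3*r - q**3 - q**2 + q*r + q + r - 1 → 0
  remainder 0.

S(h_2,k_4): lcm = p*q**3*r. S = -p*q**3 - p*q**2 + p*q*r + p*q + p*r - p - q**3*r - q**2*r**2 - q**2*r - q*r**2 + q*r.
  leading term p*q**3: subtract (-q)·h_1 from -p*q**3 - p*q**2 + p*q*r + p*q + p*r - p - q**3*r - q**2*r**2 - q**2*r - q*r**2 + q*r → -p*q**2 + p*q*r - p*q + p*r - p - q**3*r - q**3 - q**2*r**2 + q**2 - q*r**2 - q
  leading term p*q**2: subtract (-1)·h_1 from -p*q**2 + p*q*r - p*q + p*r - p - q**3*r - q**3 - q**2*r**2 + q**2 - q*r**2 - q → p*q*r - p*q + p*r - q**3*r - q**3 - q**2*r**2 - q*r**2 + q*r - r - 1
  leading term p*q*r: subtract (q*r)·k_3 from p*q*r - p*q + p*r - q**3*r - q**3 - q**2*r**2 - q*r**2 + q*r - r - 1 → -p*q + p*r - q**3*r - q**3 + q**2*r - q*r**2 - r - 1
  leading term p*q: subtract (-q)·k_3 from -p*q + p*r - q**3*r - q**3 + q**2*r - q*r**2 - r - 1 → p*r - q**3*r - q**3 - q**2 - q*r**2 + q - r - 1
  leading term p*r: subtract (r)·k_3 from p*r - q**3*r - q**3 - q**2 - q*r**2 + q - r - 1 → -q**3*r - q**3 - q**2 + q*r + q + r - 1
  leading term q**3*r: subtract (-1)·k_4 from -q**3*r - q**3 - q**2 + q*r + q + r - 1 → 0
  remainder 0.

S(k_3,k_4): leading monomials are coprime, so the S-polynomial reduces to 0 (Buchberger's first criterion).
Every S-polynomial of the final basis reduces to 0, so we have a Gröbner basis.
Inter-reduce: drop elements whose leading term is divisible by another's, tail-reduce, and make monic.
Reduced Gröbner basis: {p - q*r - q + 1, q**3*r + q**3 + q**2 - q*r - q - r + 1}.

Same reduced basis, so the two generating sets span the same ideal.
The choice of monomial ordering does not affect the verdict — as long as both bases are computed under the same ordering, their equality decides ideal equality.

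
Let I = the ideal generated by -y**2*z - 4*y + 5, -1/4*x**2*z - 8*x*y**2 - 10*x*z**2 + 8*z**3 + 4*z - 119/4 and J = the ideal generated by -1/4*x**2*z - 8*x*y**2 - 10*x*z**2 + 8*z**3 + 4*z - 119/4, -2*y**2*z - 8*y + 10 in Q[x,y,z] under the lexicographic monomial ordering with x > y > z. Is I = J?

Since reduced Gröbner bases are canonical representatives of ideals under a given ordering, it suffices to compute and compare them.
Buchberger on the first generating set:
f_1 = -y**2*z - 4*y + 5, LT = y**2*z.
f_2 = -1/4*x**2*z - 8*x*y**2 - 10*x*z**2 + 8*z**3 + 4*z - 119/4, LT = x**2*z.

S(f_1,f_2): lcm = x**2*y**2*z. S = 4*x**2*y - 5*x**2 - 32*x*y**4 - 40*x*y**2*z**2 + 32*y**2*z**3 + 16*y**2*z - 119*y**2.
  reduce S modulo (f_1, f_2):
  remainder 4*x**2*y - 5*x**2 - 32*x*y**4 + 160*x*y*z - 200*x*z - 119*y**2 - 128*y*z**2 - 64*y + 160*z**2 + 80 ≠ 0; add g_3 = 4*x**2*y - 5*x**2 - 32*x*y**4 + 160*x*y*z - 200*x*z - 119*y**2 - 128*y*z**2 - 64*y + 160*z**2 + 80 to the basis.

The other S-polynomials (S(f_1,g_3), S(f_2,g_3)) all reduce to 0 modulo the current basis, so we have a Gröbner basis.
Inter-reduce: drop elements whose leading term is divisible by another's, tail-reduce, and make monic.
Reduced Gröbner basis: {x**2*y - 5/4*x**2 - 8*x*y**4 + 40*x*y*z - 50*x*z - 119/4*y**2 - 32*y*z**2 - 16*y + 40*z**2 + 20, x**2*z + 32*x*y**2 + 40*x*z**2 - 32*z**3 - 16*z + 119, y**2*z + 4*y - 5}.

Buchberger on the second generating set:
h_1 = -1/4*x**2*z - 8*x*y**2 - 10*x*z**2 + 8*z**3 + 4*z - 119/4, LT = x**2*z.
h_2 = -2*y**2*z - 8*y + 10, LT = y**2*z.

S(h_1,h_2): lcm = x**2*y**2*z. S = -4*x**2*y + 5*x**2 + 32*x*y**4 + 40*x*y**2*z**2 - 32*y**2*z**3 - 16*y**2*z + 119*y**2.
  reduce S modulo (h_1, h_2):
  remainder -4*x**2*y + 5*x**2 + 32*x*y**4 - 160*x*y*z + 200*x*z + 119*y**2 + 128*y*z**2 + 64*y - 160*z**2 - 80 ≠ 0; add k_3 = -4*x**2*y + 5*x**2 + 32*x*y**4 - 160*x*y*z + 200*x*z + 119*y**2 + 128*y*z**2 + 64*y - 160*z**2 - 80 to the basis.

The other S-polynomials (S(h_1,k_3), S(h_2,k_3)) all reduce to 0 modulo the current basis, so we have a Gröbner basis.
Inter-reduce: drop elements whose leading term is divisible by another's, tail-reduce, and make monic.
Reduced Gröbner basis: {x**2*y - 5/4*x**2 - 8*x*y**4 + 40*x*y*z - 50*x*z - 119/4*y**2 - 32*y*z**2 - 16*y + 40*z**2 + 20, x**2*z + 32*x*y**2 + 40*x*z**2 - 32*z**3 - 16*z + 119, y**2*z + 4*y - 5}.

Same reduced basis, so the two generating sets span the same ideal.

Yes, the ideals are equal.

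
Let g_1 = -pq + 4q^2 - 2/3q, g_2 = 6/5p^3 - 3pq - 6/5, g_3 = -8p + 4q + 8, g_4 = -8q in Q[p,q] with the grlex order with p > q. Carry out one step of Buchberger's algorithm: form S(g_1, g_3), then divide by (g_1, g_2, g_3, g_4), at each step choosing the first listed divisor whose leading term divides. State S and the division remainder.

lcm(LM(g_1), LM(g_3)) = pq.
S = (lcm/LT(g_1))·g_1 − (lcm/LT(g_3))·g_3 = -7/2q^2 + 5/3q.
Reduce S modulo (g_1, g_2, g_3, g_4) in that order:
  leading term q^2: subtract (7/16q)·g_4 from -7/2q^2 + 5/3q → 5/3q
  leading term q: subtract (-5/24)·g_4 from 5/3q → 0
The remainder is 0, so this S-polynomial contributes no new basis element.

S(g_1, g_3) = -7/2q^2 + 5/3q; remainder on division = 0.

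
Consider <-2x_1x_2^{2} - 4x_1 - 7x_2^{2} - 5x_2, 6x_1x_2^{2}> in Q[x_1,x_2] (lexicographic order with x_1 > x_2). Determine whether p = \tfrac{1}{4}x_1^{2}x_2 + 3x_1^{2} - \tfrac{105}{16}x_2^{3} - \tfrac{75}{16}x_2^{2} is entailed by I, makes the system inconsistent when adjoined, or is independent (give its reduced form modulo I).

First compute the reduced Gröbner basis of I by Buchberger's algorithm.
f_1 = -2x_1x_2^{2} - 4x_1 - 7x_2^{2} - 5x_2, LT = x_1x_2^{2}.
f_2 = 6x_1x_2^{2}, LT = x_1x_2^{2}.

S(f_1,f_2): lcm = x_1x_2^{2}. S = 2x_1 + \tfrac{7}{2}x_2^{2} + \tfrac{5}{2}x_2.
  leading term x_1: no divisor's leading term divides it; move 2x_1 to the remainder.
  leading term x_2^{2}: no divisor's leading term divides it; move \tfrac{7}{2}x_2^{2} to the remainder.
  leading term x_2: no divisor's leading term divides it; move \tfrac{5}{2}x_2 to the remainder.
  remainder 2x_1 + \tfrac{7}{2}x_2^{2} + \tfrac{5}{2}x_2 ≠ 0; add h_3 = 2x_1 + \tfrac{7}{2}x_2^{2} + \tfrac{5}{2}x_2 to the basis.

S(f_1,h_3): lcm = x_1x_2^{2}. S = 2x_1 - \tfrac{7}{4}x_2^{4} - \tfrac{5}{4}x_2^{3} + \tfrac{7}{2}x_2^{2} + \tfrac{5}{2}x_2.
  leading term x_1: subtract (1)·h_3 from 2x_1 - \tfrac{7}{4}x_2^{4} - \tfrac{5}{4}x_2^{3} + \tfrac{7}{2}x_2^{2} + \tfrac{5}{2}x_2 → -\tfrac{7}{4}x_2^{4} - \tfrac{5}{4}x_2^{3}
  leading term x_2^{4}: no divisor's leading term divides it; move -\tfrac{7}{4}x_2^{4} to the remainder.
  leading term x_2^{3}: no divisor's leading term divides it; move -\tfrac{5}{4}x_2^{3} to the remainder.
  remainder -\tfrac{7}{4}x_2^{4} - \tfrac{5}{4}x_2^{3} ≠ 0; add h_4 = -\tfrac{7}{4}x_2^{4} - \tfrac{5}{4}x_2^{3} to the basis.

The other S-polynomials (S(f_2,h_3), S(f_1,h_4), S(f_2,h_4), S(h_3,h_4)) all reduce to 0 modulo the current basis, so we have a Gröbner basis.
Inter-reduce: drop elements whose leading term is divisible by another's, tail-reduce, and make monic.
Reduced Gröbner basis: {x_1 + \tfrac{7}{4}x_2^{2} + \tfrac{5}{4}x_2, x_2^{4} + \tfrac{5}{7}x_2^{3}}.
Label its elements g_1 = x_1 + \tfrac{7}{4}x_2^{2} + \tfrac{5}{4}x_2, g_2 = x_2^{4} + \tfrac{5}{7}x_2^{3}.

Reduce p = \tfrac{1}{4}x_1^{2}x_2 + 3x_1^{2} - \tfrac{105}{16}x_2^{3} - \tfrac{75}{16}x_2^{2} modulo G:
  leading term x_1^{2}x_2: subtract (\tfrac{1}{4}x_1x_2)·g_1 from \tfrac{1}{4}x_1^{2}x_2 + 3x_1^{2} - \tfrac{105}{16}x_2^{3} - \tfrac{75}{16}x_2^{2} → 3x_1^{2} - \tfrac{7}{16}x_1x_2^{3} - \tfrac{5}{16}x_1x_2^{2} - \tfrac{105}{16}x_2^{3} - \tfrac{75}{16}x_2^{2}
  leading term x_1^{2}: subtract (3x_1)·g_1 from 3x_1^{2} - \tfrac{7}{16}x_1x_2^{3} - \tfrac{5}{16}x_1x_2^{2} - \tfrac{105}{16}x_2^{3} - \tfrac{75}{16}x_2^{2} → -\tfrac{7}{16}x_1x_2^{3} - \tfrac{89}{16}x_1x_2^{2} - \tfrac{15}{4}x_1x_2 - \tfrac{105}{16}x_2^{3} - \tfrac{75}{16}x_2^{2}
  leading term x_1x_2^{3}: subtract (-\tfrac{7}{16}x_2^{3})·g_1 from -\tfrac{7}{16}x_1x_2^{3} - \tfrac{89}{16}x_1x_2^{2} - \tfrac{15}{4}x_1x_2 - \tfrac{105}{16}x_2^{3} - \tfrac{75}{16}x_2^{2} → -\tfrac{89}{16}x_1x_2^{2} - \tfrac{15}{4}x_1x_2 + \tfrac{49}{64}x_2^{5} + \tfrac{35}{64}x_2^{4} - \tfrac{105}{16}x_2^{3} - \tfrac{75}{16}x_2^{2}
  leading term x_1x_2^{2}: subtract (-\tfrac{89}{16}x_2^{2})·g_1 from -\tfrac{89}{16}x_1x_2^{2} - \tfrac{15}{4}x_1x_2 + \tfrac{49}{64}x_2^{5} + \tfrac{35}{64}x_2^{4} - \tfrac{105}{16}x_2^{3} - \tfrac{75}{16}x_2^{2} → -\tfrac{15}{4}x_1x_2 + \tfrac{49}{64}x_2^{5} + \tfrac{329}{32}x_2^{4} + \tfrac{25}{64}x_2^{3} - \tfrac{75}{16}x_2^{2}
  leading term x_1x_2: subtract (-\tfrac{15}{4}x_2)·g_1 from -\tfrac{15}{4}x_1x_2 + \tfrac{49}{64}x_2^{5} + \tfrac{329}{32}x_2^{4} + \tfrac{25}{64}x_2^{3} - \tfrac{75}{16}x_2^{2} → \tfrac{49}{64}x_2^{5} + \tfrac{329}{32}x_2^{4} + \tfrac{445}{64}x_2^{3}
  leading term x_2^{5}: subtract (\tfrac{49}{64}x_2)·g_2 from \tfrac{49}{64}x_2^{5} + \tfrac{329}{32}x_2^{4} + \tfrac{445}{64}x_2^{3} → \tfrac{623}{64}x_2^{4} + \tfrac{445}{64}x_2^{3}
  leading term x_2^{4}: subtract (\tfrac{623}{64})·g_2 from \tfrac{623}{64}x_2^{4} + \tfrac{445}{64}x_2^{3} → 0
  normal form = 0.
Since the normal form is 0, p ∈ I.

Ideal membership is decidable via reduction modulo a Gröbner basis.

\tfrac{1}{4}x_1^{2}x_2 + 3x_1^{2} - \tfrac{105}{16}x_2^{3} - \tfrac{75}{16}x_2^{2} lies in I (it reduces to 0).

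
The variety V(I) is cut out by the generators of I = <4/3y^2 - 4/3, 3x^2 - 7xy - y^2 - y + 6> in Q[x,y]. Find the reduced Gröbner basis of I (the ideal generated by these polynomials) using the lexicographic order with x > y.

The reduced Gröbner basis is the canonical form of the ideal for this ordering.

f_1 = 4/3y^2 - 4/3, LT = y^2.
f_2 = 3x^2 - 7xy - y^2 - y + 6, LT = x^2.

The S-polynomials (S(f_1,f_2)) all reduce to 0 modulo the current basis, so we have a Gröbner basis.

G = {x^2 - 7/3xy - 1/3y + 5/3, y^2 - 1}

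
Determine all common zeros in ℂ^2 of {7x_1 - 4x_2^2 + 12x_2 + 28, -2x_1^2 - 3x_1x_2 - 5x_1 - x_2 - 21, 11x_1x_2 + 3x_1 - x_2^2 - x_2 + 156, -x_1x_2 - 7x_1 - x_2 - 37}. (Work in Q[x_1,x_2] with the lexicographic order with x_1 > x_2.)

{(-4, 3)}

Compute a lex Gröbner basis by Buchberger's algorithm.
f_1 = 7x_1 - 4x_2^2 + 12x_2 + 28, LT = x_1.
f_2 = -2x_1^2 - 3x_1x_2 - 5x_1 - x_2 - 21, LT = x_1^2.
f_3 = 11x_1x_2 + 3x_1 - x_2^2 - x_2 + 156, LT = x_1x_2.
f_4 = -x_1x_2 - 7x_1 - x_2 - 37, LT = x_1x_2.

S(f_1,f_2): lcm = x_1^2. S = -4/7x_1x_2^2 + 3/14x_1x_2 + 3/2x_1 - 1/2x_2 - 21/2.
  leading term x_1x_2^2: subtract (-4/49x_2^2)·f_1 from -4/7x_1x_2^2 + 3/14x_1x_2 + 3/2x_1 - 1/2x_2 - 21/2 → 3/14x_1x_2 + 3/2x_1 - 16/49x_2^4 + 48/49x_2^3 + 16/7x_2^2 - 1/2x_2 - 21/2
  leading term x_1x_2: subtract (3/98x_2)·f_1 from 3/14x_1x_2 + 3/2x_1 - 16/49x_2^4 + 48/49x_2^3 + 16/7x_2^2 - 1/2x_2 - 21/2 → 3/2x_1 - 16/49x_2^4 + 54/49x_2^3 + 94/49x_2^2 - 19/14x_2 - 21/2
  leading term x_1: subtract (3/14)·f_1 from 3/2x_1 - 16/49x_2^4 + 54/49x_2^3 + 94/49x_2^2 - 19/14x_2 - 21/2 → -16/49x_2^4 + 54/49x_2^3 + 136/49x_2^2 - 55/14x_2 - 33/2
  leading term x_2^4: no divisor's leading term divides it; move -16/49x_2^4 to the remainder.
  leading term x_2^3: no divisor's leading term divides it; move 54/49x_2^3 to the remainder.
  leading term x_2^2: no divisor's leading term divides it; move 136/49x_2^2 to the remainder.
  leading term x_2: no divisor's leading term divides it; move -55/14x_2 to the remainder.
  leading term 1: no divisor's leading term divides it; move -33/2 to the remainder.
  remainder -16/49x_2^4 + 54/49x_2^3 + 136/49x_2^2 - 55/14x_2 - 33/2 ≠ 0; add h_5 = -16/49x_2^4 + 54/49x_2^3 + 136/49x_2^2 - 55/14x_2 - 33/2 to the basis.

S(f_1,f_3): lcm = x_1x_2. S = -3/11x_1 - 4/7x_2^3 + 139/77x_2^2 + 45/11x_2 - 156/11.
  leading term x_1: subtract (-3/77)·f_1 from -3/11x_1 - 4/7x_2^3 + 139/77x_2^2 + 45/11x_2 - 156/11 → -4/7x_2^3 + 127/77x_2^2 + 351/77x_2 - 144/11
  leading term x_2^3: no divisor's leading term divides it; move -4/7x_2^3 to the remainder.
  leading term x_2^2: no divisor's leading term divides it; move 127/77x_2^2 to the remainder.
  leading term x_2: no divisor's leading term divides it; move 351/77x_2 to the remainder.
  leading term 1: no divisor's leading term divides it; move -144/11 to the remainder.
  remainder -4/7x_2^3 + 127/77x_2^2 + 351/77x_2 - 144/11 ≠ 0; add h_6 = -4/7x_2^3 + 127/77x_2^2 + 351/77x_2 - 144/11 to the basis.

S(f_1,f_4): lcm = x_1x_2. S = -7x_1 - 4/7x_2^3 + 12/7x_2^2 + 3x_2 - 37.
  leading term x_1: subtract (-1)·f_1 from -7x_1 - 4/7x_2^3 + 12/7x_2^2 + 3x_2 - 37 → -4/7x_2^3 - 16/7x_2^2 + 15x_2 - 9
  leading term x_2^3: subtract (1)·h_6 from -4/7x_2^3 - 16/7x_2^2 + 15x_2 - 9 → -303/77x_2^2 + 804/77x_2 + 45/11
  leading term x_2^2: no divisor's leading term divides it; move -303/77x_2^2 to the remainder.
  leading term x_2: no divisor's leading term divides it; move 804/77x_2 to the remainder.
  leading term 1: no divisor's leading term divides it; move 45/11 to the remainder.
  remainder -303/77x_2^2 + 804/77x_2 + 45/11 ≠ 0; add h_7 = -303/77x_2^2 + 804/77x_2 + 45/11 to the basis.

S(f_2,f_3): lcm = x_1^2x_2. S = -3/11x_1^2 + 35/22x_1x_2^2 + 57/22x_1x_2 - 156/11x_1 + 1/2x_2^2 + 21/2x_2.
  leading term x_1^2: subtract (-3/77x_1)·f_1 from -3/11x_1^2 + 35/22x_1x_2^2 + 57/22x_1x_2 - 156/11x_1 + 1/2x_2^2 + 21/2x_2 → 221/154x_1x_2^2 + 471/154x_1x_2 - 144/11x_1 + 1/2x_2^2 + 21/2x_2
  leading term x_1x_2^2: subtract (221/1078x_2^2)·f_1 from 221/154x_1x_2^2 + 471/154x_1x_2 - 144/11x_1 + 1/2x_2^2 + 21/2x_2 → 471/154x_1x_2 - 144/11x_1 + 442/539x_2^4 - 1326/539x_2^3 - 807/154x_2^2 + 21/2x_2
  leading term x_1x_2: subtract (471/1078x_2)·f_1 from 471/154x_1x_2 - 144/11x_1 + 442/539x_2^4 - 1326/539x_2^3 - 807/154x_2^2 + 21/2x_2 → -144/11x_1 + 442/539x_2^4 - 384/539x_2^3 - 11301/1078x_2^2 - 267/154x_2
  leading term x_1: subtract (-144/77)·f_1 from -144/11x_1 + 442/539x_2^4 - 384/539x_2^3 - 11301/1078x_2^2 - 267/154x_2 → 442/539x_2^4 - 384/539x_2^3 - 19365/1078x_2^2 + 3189/154x_2 + 576/11
  leading term x_2^4: subtract (-221/88)·h_5 from 442/539x_2^4 - 384/539x_2^3 - 19365/1078x_2^2 + 3189/154x_2 + 576/11 → 633/308x_2^3 - 1693/154x_2^2 + 13357/1232x_2 + 1923/176
  leading term x_2^3: subtract (-633/176)·h_6 from 633/308x_2^3 - 1693/154x_2^2 + 13357/1232x_2 + 1923/176 → -9799/1936x_2^2 + 26365/968x_2 - 69999/1936
  leading term x_2^2: subtract (68593/53328)·h_7 from -9799/1936x_2^2 + 26365/968x_2 - 69999/1936 → 122709/8888x_2 - 368127/8888
  leading term x_2: no divisor's leading term divides it; move 122709/8888x_2 to the remainder.
  leading term 1: no divisor's leading term divides it; move -368127/8888 to the remainder.
  remainder 122709/8888x_2 - 368127/8888 ≠ 0; add h_8 = 122709/8888x_2 - 368127/8888 to the basis.

The other S-polynomials (S(f_2,f_4), S(f_3,f_4), S(f_1,h_5), S(f_2,h_5), S(f_3,h_5), S(f_4,h_5), S(f_1,h_6), S(f_2,h_6), S(f_3,h_6), S(f_4,h_6), S(h_5,h_6), S(f_1,h_7), S(f_2,h_7), S(f_3,h_7), S(f_4,h_7), S(h_5,h_7), S(h_6,h_7), S(f_1,h_8), S(f_2,h_8), S(f_3,h_8), S(f_4,h_8), S(h_5,h_8), S(h_6,h_8), S(h_7,h_8)) all reduce to 0 modulo the current basis, so we have a Gröbner basis.
Inter-reduce: drop elements whose leading term is divisible by another's, tail-reduce, and make monic.
Reduced Gröbner basis: {x_1 + 4, x_2 - 3}.

A lex Gröbner basis eliminates variables successively. Here x_2 - 3 depends only on x_2, with roots {3}; lifting each root through the earlier basis elements recovers the full solutions.
  x_2 = 3: the earlier basis element becomes x_1 + 4 = 0, giving x_1 = -4 — point (-4, 3).
Substituting each solution back into the original system confirms all equations vanish.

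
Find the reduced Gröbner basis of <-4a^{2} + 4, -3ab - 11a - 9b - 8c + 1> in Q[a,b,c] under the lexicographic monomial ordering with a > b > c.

G = {a^{2} - 1, ab + \tfrac{11}{3}a + 3b + \tfrac{8}{3}c - \tfrac{1}{3}, ac - \tfrac{17}{4}a - 3b - 3c + \tfrac{7}{4}, b^{2} + 2bc - \tfrac{7}{6}b + \tfrac{8}{9}c^{2} - \tfrac{2}{9}c - \tfrac{5}{3}}

f_1 = -4a^{2} + 4, LT = a^{2}.
f_2 = -3ab - 11a - 9b - 8c + 1, LT = ab.

S(f_1,f_2): lcm = a^{2}b. S = -\tfrac{11}{3}a^{2} - 3ab - \tfrac{8}{3}ac + \tfrac{1}{3}a - b.
  leading term a^{2}: subtract (\tfrac{11}{12})·f_1 from -\tfrac{11}{3}a^{2} - 3ab - \tfrac{8}{3}ac + \tfrac{1}{3}a - b → -3ab - \tfrac{8}{3}ac + \tfrac{1}{3}a - b - \tfrac{11}{3}
  leading term ab: subtract (1)·f_2 from -3ab - \tfrac{8}{3}ac + \tfrac{1}{3}a - b - \tfrac{11}{3} → -\tfrac{8}{3}ac + \tfrac{34}{3}a + 8b + 8c - \tfrac{14}{3}
  leading term ac: no divisor's leading term divides it; move -\tfrac{8}{3}ac to the remainder.
  leading term a: no divisor's leading term divides it; move \tfrac{34}{3}a to the remainder.
  leading term b: no divisor's leading term divides it; move 8b to the remainder.
  leading term c: no divisor's leading term divides it; move 8c to the remainder.
  leading term 1: no divisor's leading term divides it; move -\tfrac{14}{3} to the remainder.
  remainder -\tfrac{8}{3}ac + \tfrac{34}{3}a + 8b + 8c - \tfrac{14}{3} ≠ 0; add g_3 = -\tfrac{8}{3}ac + \tfrac{34}{3}a + 8b + 8c - \tfrac{14}{3} to the basis.

S(f_1,g_3): lcm = a^{2}c. S = \tfrac{17}{4}a^{2} + 3ab + 3ac - \tfrac{7}{4}a - c.
  leading term a^{2}: subtract (-\tfrac{17}{16})·f_1 from \tfrac{17}{4}a^{2} + 3ab + 3ac - \tfrac{7}{4}a - c → 3ab + 3ac - \tfrac{7}{4}a - c + \tfrac{17}{4}
  leading term ab: subtract (-1)·f_2 from 3ab + 3ac - \tfrac{7}{4}a - c + \tfrac{17}{4} → 3ac - \tfrac{51}{4}a - 9b - 9c + \tfrac{21}{4}
  leading term ac: subtract (-\tfrac{9}{8})·g_3 from 3ac - \tfrac{51}{4}a - 9b - 9c + \tfrac{21}{4} → 0
  remainder 0.

S(f_2,g_3): lcm = abc. S = \tfrac{17}{4}ab + \tfrac{11}{3}ac + 3b^{2} + 6bc - \tfrac{7}{4}b + \tfrac{8}{3}c^{2} - \tfrac{1}{3}c.
  leading term ab: subtract (-\tfrac{17}{12})·f_2 from \tfrac{17}{4}ab + \tfrac{11}{3}ac + 3b^{2} + 6bc - \tfrac{7}{4}b + \tfrac{8}{3}c^{2} - \tfrac{1}{3}c → \tfrac{11}{3}ac - \tfrac{187}{12}a + 3b^{2} + 6bc - \tfrac{29}{2}b + \tfrac{8}{3}c^{2} - \tfrac{35}{3}c + \tfrac{17}{12}
  leading term ac: subtract (-\tfrac{11}{8})·g_3 from \tfrac{11}{3}ac - \tfrac{187}{12}a + 3b^{2} + 6bc - \tfrac{29}{2}b + \tfrac{8}{3}c^{2} - \tfrac{35}{3}c + \tfrac{17}{12} → 3b^{2} + 6bc - \tfrac{7}{2}b + \tfrac{8}{3}c^{2} - \tfrac{2}{3}c - 5
  leading term b^{2}: no divisor's leading term divides it; move 3b^{2} to the remainder.
  leading term bc: no divisor's leading term divides it; move 6bc to the remainder.
  leading term b: no divisor's leading term divides it; move -\tfrac{7}{2}b to the remainder.
  leading term c^{2}: no divisor's leading term divides it; move \tfrac{8}{3}c^{2} to the remainder.
  leading term c: no divisor's leading term divides it; move -\tfrac{2}{3}c to the remainder.
  leading term 1: no divisor's leading term divides it; move -5 to the remainder.
  remainder 3b^{2} + 6bc - \tfrac{7}{2}b + \tfrac{8}{3}c^{2} - \tfrac{2}{3}c - 5 ≠ 0; add g_4 = 3b^{2} + 6bc - \tfrac{7}{2}b + \tfrac{8}{3}c^{2} - \tfrac{2}{3}c - 5 to the basis.

S(f_1,g_4): leading monomials are coprime, so the S-polynomial reduces to 0 (Buchberger's first criterion).
S(f_2,g_4): lcm = ab^{2}. S = -2abc + \tfrac{29}{6}ab - \tfrac{8}{9}ac^{2} + \tfrac{2}{9}ac + \tfrac{5}{3}a + 3b^{2} + \tfrac{8}{3}bc - \tfrac{1}{3}b.
  leading term abc: subtract (\tfrac{2}{3}c)·f_2 from -2abc + \tfrac{29}{6}ab - \tfrac{8}{9}ac^{2} + \tfrac{2}{9}ac + \tfrac{5}{3}a + 3b^{2} + \tfrac{8}{3}bc - \tfrac{1}{3}b → \tfrac{29}{6}ab - \tfrac{8}{9}ac^{2} + \tfrac{68}{9}ac + \tfrac{5}{3}a + 3b^{2} + \tfrac{26}{3}bc - \tfrac{1}{3}b + \tfrac{16}{3}c^{2} - \tfrac{2}{3}c
  leading term ab: subtract (-\tfrac{29}{18})·f_2 from \tfrac{29}{6}ab - \tfrac{8}{9}ac^{2} + \tfrac{68}{9}ac + \tfrac{5}{3}a + 3b^{2} + \tfrac{26}{3}bc - \tfrac{1}{3}b + \tfrac{16}{3}c^{2} - \tfrac{2}{3}c → -\tfrac{8}{9}ac^{2} + \tfrac{68}{9}ac - \tfrac{289}{18}a + 3b^{2} + \tfrac{26}{3}bc - \tfrac{89}{6}b + \tfrac{16}{3}c^{2} - \tfrac{122}{9}c + \tfrac{29}{18}
  leading term ac^{2}: subtract (\tfrac{1}{3}c)·g_3 from -\tfrac{8}{9}ac^{2} + \tfrac{68}{9}ac - \tfrac{289}{18}a + 3b^{2} + \tfrac{26}{3}bc - \tfrac{89}{6}b + \tfrac{16}{3}c^{2} - \tfrac{122}{9}c + \tfrac{29}{18} → \tfrac{34}{9}ac - \tfrac{289}{18}a + 3b^{2} + 6bc - \tfrac{89}{6}b + \tfrac{8}{3}c^{2} - 12c + \tfrac{29}{18}
  leading term ac: subtract (-\tfrac{17}{12})·g_3 from \tfrac{34}{9}ac - \tfrac{289}{18}a + 3b^{2} + 6bc - \tfrac{89}{6}b + \tfrac{8}{3}c^{2} - 12c + \tfrac{29}{18} → 3b^{2} + 6bc - \tfrac{7}{2}b + \tfrac{8}{3}c^{2} - \tfrac{2}{3}c - 5
  leading term b^{2}: subtract (1)·g_4 from 3b^{2} + 6bc - \tfrac{7}{2}b + \tfrac{8}{3}c^{2} - \tfrac{2}{3}c - 5 → 0
  remainder 0.

S(g_3,g_4): leading monomials are coprime, so the S-polynomial reduces to 0 (Buchberger's first criterion).
Every S-polynomial of the final basis reduces to 0, so we have a Gröbner basis.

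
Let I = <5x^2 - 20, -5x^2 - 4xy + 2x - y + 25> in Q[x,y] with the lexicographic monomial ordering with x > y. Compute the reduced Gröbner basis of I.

f_1 = 5x^2 - 20, LT = x^2.
f_2 = -5x^2 - 4xy + 2x - y + 25, LT = x^2.

S(f_1,f_2): lcm = x^2. S = -4/5xy + 2/5x - 1/5y + 1.
  reduce S modulo (f_1, f_2):
  remainder -4/5xy + 2/5x - 1/5y + 1 ≠ 0; add g_3 = -4/5xy + 2/5x - 1/5y + 1 to the basis.

S(f_1,g_3): lcm = x^2y. S = 1/2x^2 - 1/4xy + 5/4x - 4y.
  reduce S modulo (f_1, f_2, g_3):
  remainder 9/8x - 63/16y + 27/16 ≠ 0; add g_4 = 9/8x - 63/16y + 27/16 to the basis.

S(g_3,g_4): lcm = xy. S = -1/2x + 7/2y^2 - 5/4y - 5/4.
  reduce S modulo (f_1, f_2, g_3, g_4):
  remainder 7/2y^2 - 3y - 1/2 ≠ 0; add g_5 = 7/2y^2 - 3y - 1/2 to the basis.

The other S-polynomials (S(f_2,g_3), S(f_1,g_4), S(f_2,g_4), S(f_1,g_5), S(f_2,g_5), S(g_3,g_5), S(g_4,g_5)) all reduce to 0 modulo the current basis, so we have a Gröbner basis.
Inter-reduce: drop elements whose leading term is divisible by another's, tail-reduce, and make monic.

G = {x - 7/2y + 3/2, y^2 - 6/7y - 1/7}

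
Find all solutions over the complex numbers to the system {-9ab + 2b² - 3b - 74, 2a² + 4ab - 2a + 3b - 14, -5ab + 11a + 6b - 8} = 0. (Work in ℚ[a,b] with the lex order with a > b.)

Compute a lex Gröbner basis by Buchberger's algorithm.
f_1 = -9ab + 2b² - 3b - 74, LT = ab.
f_2 = 2a² + 4ab - 2a + 3b - 14, LT = a².
f_3 = -5ab + 11a + 6b - 8, LT = ab.

S(f_1,f_2): lcm = a²b. S = -20/9ab² + 4/3ab + 74/9a - 3/2b² + 7b.
  leading term ab²: subtract (20/81b)·f_1 from -20/9ab² + 4/3ab + 74/9a - 3/2b² + 7b → 4/3ab + 74/9a - 40/81b³ - 41/54b² + 2047/81b
  leading term ab: subtract (-4/27)·f_1 from 4/3ab + 74/9a - 40/81b³ - 41/54b² + 2047/81b → 74/9a - 40/81b³ - 25/54b² + 2011/81b - 296/27
  leading term a: no divisor's leading term divides it; move 74/9a to the remainder.
  leading term b³: no divisor's leading term divides it; move -40/81b³ to the remainder.
  leading term b²: no divisor's leading term divides it; move -25/54b² to the remainder.
  leading term b: no divisor's leading term divides it; move 2011/81b to the remainder.
  leading term 1: no divisor's leading term divides it; move -296/27 to the remainder.
  remainder 74/9a - 40/81b³ - 25/54b² + 2011/81b - 296/27 ≠ 0; add h_4 = 74/9a - 40/81b³ - 25/54b² + 2011/81b - 296/27 to the basis.

S(f_1,f_3): lcm = ab. S = 11/5a - 2/9b² + 23/15b + 298/45.
  leading term a: subtract (99/370)·h_4 from 11/5a - 2/9b² + 23/15b + 298/45 → 44/333b³ - 131/1332b² - 3403/666b + 86/9
  leading term b³: no divisor's leading term divides it; move 44/333b³ to the remainder.
  leading term b²: no divisor's leading term divides it; move -131/1332b² to the remainder.
  leading term b: no divisor's leading term divides it; move -3403/666b to the remainder.
  leading term 1: no divisor's leading term divides it; move 86/9 to the remainder.
  remainder 44/333b³ - 131/1332b² - 3403/666b + 86/9 ≠ 0; add h_5 = 44/333b³ - 131/1332b² - 3403/666b + 86/9 to the basis.

S(f_2,f_3): lcm = a²b. S = 11/5a² + 2ab² + ⅕ab - 8/5a + 3/2b² - 7b.
  leading term a²: subtract (11/10)·f_2 from 11/5a² + 2ab² + ⅕ab - 8/5a + 3/2b² - 7b → 2ab² - 21/5ab + ⅗a + 3/2b² - 103/10b + 77/5
  leading term ab²: subtract (-2/9b)·f_1 from 2ab² - 21/5ab + ⅗a + 3/2b² - 103/10b + 77/5 → -21/5ab + ⅗a + 4/9b³ + ⅚b² - 2407/90b + 77/5
  leading term ab: subtract (7/15)·f_1 from -21/5ab + ⅗a + 4/9b³ + ⅚b² - 2407/90b + 77/5 → ⅗a + 4/9b³ - 1/10b² - 2281/90b + 749/15
  leading term a: subtract (27/370)·h_4 from ⅗a + 4/9b³ - 1/10b² - 2281/90b + 749/15 → 160/333b³ - 49/740b² - 9043/333b + 761/15
  leading term b³: subtract (40/11)·h_5 from 160/333b³ - 49/740b² - 9043/333b + 761/15 → 577/1980b² - 283/33b + 7913/495
  leading term b²: no divisor's leading term divides it; move 577/1980b² to the remainder.
  leading term b: no divisor's leading term divides it; move -283/33b to the remainder.
  leading term 1: no divisor's leading term divides it; move 7913/495 to the remainder.
  remainder 577/1980b² - 283/33b + 7913/495 ≠ 0; add h_6 = 577/1980b² - 283/33b + 7913/495 to the basis.

S(f_1,h_4): lcm = ab. S = 20/333b⁴ + 25/444b³ - 2159/666b² + 5/3b + 74/9.
  leading term b⁴: subtract (5/11b)·h_5 from 20/333b⁴ + 25/444b³ - 2159/666b² + 5/3b + 74/9 → 10/99b³ - 91/99b² - 265/99b + 74/9
  leading term b³: subtract (185/242)·h_5 from 10/99b³ - 91/99b² - 265/99b + 74/9 → -817/968b² + 595/484b + 111/121
  leading term b²: subtract (-36765/12694)·h_6 from -817/968b² + 595/484b + 111/121 → -599365/25388b + 599365/12694
  leading term b: no divisor's leading term divides it; move -599365/25388b to the remainder.
  leading term 1: no divisor's leading term divides it; move 599365/12694 to the remainder.
  remainder -599365/25388b + 599365/12694 ≠ 0; add h_7 = -599365/25388b + 599365/12694 to the basis.

The other S-polynomials (S(f_2,h_4), S(f_3,h_4), S(f_1,h_5), S(f_2,h_5), S(f_3,h_5), S(h_4,h_5), S(f_1,h_6), S(f_2,h_6), S(f_3,h_6), S(h_4,h_6), S(h_5,h_6), S(f_1,h_7), S(f_2,h_7), S(f_3,h_7), S(h_4,h_7), S(h_5,h_7), S(h_6,h_7)) all reduce to 0 modulo the current basis, so we have a Gröbner basis.
Inter-reduce: drop elements whose leading term is divisible by another's, tail-reduce, and make monic.
Reduced Gröbner basis: {a + 4, b - 2}.

Since the basis is lex-ordered, b - 2 is univariate in b. Its roots are {2}. Back-substituting each root into the other basis elements fixes the other coordinates.
  b = 2: the earlier basis element becomes a + 4 = 0, giving a = -4 — point (-4, 2).
Each listed point satisfies every original equation (direct substitution).

{(-4, 2)}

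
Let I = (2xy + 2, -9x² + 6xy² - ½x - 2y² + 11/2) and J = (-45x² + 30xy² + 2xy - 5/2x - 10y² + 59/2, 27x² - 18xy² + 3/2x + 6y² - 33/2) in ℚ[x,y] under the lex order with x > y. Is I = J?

Yes, the ideals are equal.

Equality of ideals is decidable: compute both reduced Gröbner bases (unique for the ordering) and check whether they agree.
Buchberger on the first generating set:
f_1 = 2xy + 2, LT = xy.
f_2 = -9x² + 6xy² - ½x - 2y² + 11/2, LT = x².

S(f_1,f_2): lcm = x²y. S = ⅔xy³ - 1/18xy + x - 2/9y³ + 11/18y.
  reduce S modulo (f_1, f_2):
  remainder x - 2/9y³ - ⅔y² + 11/18y + 1/18 ≠ 0; add g_3 = x - 2/9y³ - ⅔y² + 11/18y + 1/18 to the basis.

S(f_1,g_3): lcm = xy. S = 2/9y⁴ + ⅔y³ - 11/18y² - 1/18y + 1.
  reduce S modulo (f_1, f_2, g_3):
  remainder 2/9y⁴ + ⅔y³ - 11/18y² - 1/18y + 1 ≠ 0; add g_4 = 2/9y⁴ + ⅔y³ - 11/18y² - 1/18y + 1 to the basis.

The other S-polynomials (S(f_2,g_3), S(f_1,g_4), S(f_2,g_4), S(g_3,g_4)) all reduce to 0 modulo the current basis, so we have a Gröbner basis.
Inter-reduce: drop elements whose leading term is divisible by another's, tail-reduce, and make monic.
Reduced Gröbner basis: {x - 2/9y³ - ⅔y² + 11/18y + 1/18, y⁴ + 3y³ - 11/4y² - ¼y + 9/2}.

Buchberger on the second generating set:
h_1 = -45x² + 30xy² + 2xy - 5/2x - 10y² + 59/2, LT = x².
h_2 = 27x² - 18xy² + 3/2x + 6y² - 33/2, LT = x².

S(h_1,h_2): lcm = x². S = -2/45xy - 2/45.
  reduce S modulo (h_1, h_2):
  remainder -2/45xy - 2/45 ≠ 0; add k_3 = -2/45xy - 2/45 to the basis.

S(h_1,k_3): lcm = x²y. S = -⅔xy³ - 2/45xy² + 1/18xy - x + 2/9y³ - 59/90y.
  reduce S modulo (h_1, h_2, k_3):
  remainder -x + 2/9y³ + ⅔y² - 11/18y - 1/18 ≠ 0; add k_4 = -x + 2/9y³ + ⅔y² - 11/18y - 1/18 to the basis.

S(k_3,k_4): lcm = xy. S = 2/9y⁴ + ⅔y³ - 11/18y² - 1/18y + 1.
  reduce S modulo (h_1, h_2, k_3, k_4):
  remainder 2/9y⁴ + ⅔y³ - 11/18y² - 1/18y + 1 ≠ 0; add k_5 = 2/9y⁴ + ⅔y³ - 11/18y² - 1/18y + 1 to the basis.

The other S-polynomials (S(h_2,k_3), S(h_1,k_4), S(h_2,k_4), S(h_1,k_5), S(h_2,k_5), S(k_3,k_5), S(k_4,k_5)) all reduce to 0 modulo the current basis, so we have a Gröbner basis.
Inter-reduce: drop elements whose leading term is divisible by another's, tail-reduce, and make monic.
Reduced Gröbner basis: {x - 2/9y³ - ⅔y² + 11/18y + 1/18, y⁴ + 3y³ - 11/4y² - ¼y + 9/2}.

Same reduced basis, so the two generating sets span the same ideal.
The choice of monomial ordering does not affect the verdict — as long as both bases are computed under the same ordering, their equality decides ideal equality.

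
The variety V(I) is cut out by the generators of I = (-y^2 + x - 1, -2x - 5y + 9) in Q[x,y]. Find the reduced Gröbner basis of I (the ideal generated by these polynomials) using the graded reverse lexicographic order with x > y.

f_1 = -y^2 + x - 1, LT = y^2.
f_2 = -2x - 5y + 9, LT = x.

The S-polynomials (S(f_1,f_2)) all reduce to 0 modulo the current basis, so we have a Gröbner basis.

G = {y^2 + 5/2y - 7/2, x + 5/2y - 9/2}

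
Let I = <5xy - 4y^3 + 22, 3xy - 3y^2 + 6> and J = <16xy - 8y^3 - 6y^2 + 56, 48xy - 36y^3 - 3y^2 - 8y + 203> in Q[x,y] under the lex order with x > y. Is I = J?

Two ideals are equal iff their reduced Gröbner bases coincide (the reduced basis is unique for a fixed ordering).
Buchberger on the first generating set:
f_1 = 5xy - 4y^3 + 22, LT = xy.
f_2 = 3xy - 3y^2 + 6, LT = xy.

S(f_1,f_2): lcm = xy. S = -4/5y^3 + y^2 + 12/5.
  leading term y^3: no divisor's leading term divides it; move -4/5y^3 to the remainder.
  leading term y^2: no divisor's leading term divides it; move y^2 to the remainder.
  leading term 1: no divisor's leading term divides it; move 12/5 to the remainder.
  remainder -4/5y^3 + y^2 + 12/5 ≠ 0; add g_3 = -4/5y^3 + y^2 + 12/5 to the basis.

S(f_1,g_3): lcm = xy^3. S = 5/4xy^2 + 3x - 4/5y^5 + 22/5y^2.
  leading term xy^2: subtract (1/4y)·f_1 from 5/4xy^2 + 3x - 4/5y^5 + 22/5y^2 → 3x - 4/5y^5 + y^4 + 22/5y^2 - 11/2y
  leading term x: no divisor's leading term divides it; move 3x to the remainder.
  leading term y^5: subtract (y^2)·g_3 from -4/5y^5 + y^4 + 22/5y^2 - 11/2y → 2y^2 - 11/2y
  leading term y^2: no divisor's leading term divides it; move 2y^2 to the remainder.
  leading term y: no divisor's leading term divides it; move -11/2y to the remainder.
  remainder 3x + 2y^2 - 11/2y ≠ 0; add g_4 = 3x + 2y^2 - 11/2y to the basis.

The other S-polynomials (S(f_2,g_3), S(f_1,g_4), S(f_2,g_4), S(g_3,g_4)) all reduce to 0 modulo the current basis, so we have a Gröbner basis.
Inter-reduce: drop elements whose leading term is divisible by another's, tail-reduce, and make monic.
Reduced Gröbner basis: {x + 2/3y^2 - 11/6y, y^3 - 5/4y^2 - 3}.

Buchberger on the second generating set:
h_1 = 16xy - 8y^3 - 6y^2 + 56, LT = xy.
h_2 = 48xy - 36y^3 - 3y^2 - 8y + 203, LT = xy.

S(h_1,h_2): lcm = xy. S = 1/4y^3 - 5/16y^2 + 1/6y - 35/48.
  leading term y^3: no divisor's leading term divides it; move 1/4y^3 to the remainder.
  leading term y^2: no divisor's leading term divides it; move -5/16y^2 to the remainder.
  leading term y: no divisor's leading term divides it; move 1/6y to the remainder.
  leading term 1: no divisor's leading term divides it; move -35/48 to the remainder.
  remainder 1/4y^3 - 5/16y^2 + 1/6y - 35/48 ≠ 0; add k_3 = 1/4y^3 - 5/16y^2 + 1/6y - 35/48 to the basis.

S(h_1,k_3): lcm = xy^3. S = 5/4xy^2 - 2/3xy + 35/12x - 1/2y^5 - 3/8y^4 + 7/2y^2.
  leading term xy^2: subtract (5/64y)·h_1 from 5/4xy^2 - 2/3xy + 35/12x - 1/2y^5 - 3/8y^4 + 7/2y^2 → -2/3xy + 35/12x - 1/2y^5 + 1/4y^4 + 15/32y^3 + 7/2y^2 - 35/8y
  leading term xy: subtract (-1/24)·h_1 from -2/3xy + 35/12x - 1/2y^5 + 1/4y^4 + 15/32y^3 + 7/2y^2 - 35/8y → 35/12x - 1/2y^5 + 1/4y^4 + 13/96y^3 + 13/4y^2 - 35/8y + 7/3
  leading term x: no divisor's leading term divides it; move 35/12x to the remainder.
  leading term y^5: subtract (-2y^2)·k_3 from -1/2y^5 + 1/4y^4 + 13/96y^3 + 13/4y^2 - 35/8y + 7/3 → -3/8y^4 + 15/32y^3 + 43/24y^2 - 35/8y + 7/3
  leading term y^4: subtract (-3/2y)·k_3 from -3/8y^4 + 15/32y^3 + 43/24y^2 - 35/8y + 7/3 → 49/24y^2 - 175/32y + 7/3
  leading term y^2: no divisor's leading term divides it; move 49/24y^2 to the remainder.
  leading term y: no divisor's leading term divides it; move -175/32y to the remainder.
  leading term 1: no divisor's leading term divides it; move 7/3 to the remainder.
  remainder 35/12x + 49/24y^2 - 175/32y + 7/3 ≠ 0; add k_4 = 35/12x + 49/24y^2 - 175/32y + 7/3 to the basis.

The other S-polynomials (S(h_2,k_3), S(h_1,k_4), S(h_2,k_4), S(k_3,k_4)) all reduce to 0 modulo the current basis, so we have a Gröbner basis.
Inter-reduce: drop elements whose leading term is divisible by another's, tail-reduce, and make monic.
Reduced Gröbner basis: {x + 7/10y^2 - 15/8y + 4/5, y^3 - 5/4y^2 + 2/3y - 35/12}.

Since the reduced bases disagree, the two ideals are not the same.

No, the ideals differ.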